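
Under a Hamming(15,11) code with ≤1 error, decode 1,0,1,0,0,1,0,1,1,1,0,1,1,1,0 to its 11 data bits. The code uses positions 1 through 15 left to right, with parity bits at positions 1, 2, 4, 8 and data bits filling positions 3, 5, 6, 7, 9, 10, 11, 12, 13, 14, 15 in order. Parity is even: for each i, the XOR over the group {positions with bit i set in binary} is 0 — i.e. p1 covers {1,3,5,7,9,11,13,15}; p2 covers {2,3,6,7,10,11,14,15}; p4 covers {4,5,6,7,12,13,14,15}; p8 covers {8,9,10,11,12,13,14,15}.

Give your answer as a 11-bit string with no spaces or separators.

10101101110

s1 (pos 1,3,5,7,9,11,13,15): 1⊕1⊕0⊕0⊕1⊕0⊕1⊕0 = 0
s2 (pos 2,3,6,7,10,11,14,15): 0⊕1⊕1⊕0⊕1⊕0⊕1⊕0 = 0
s4 (pos 4,5,6,7,12,13,14,15): 0⊕0⊕1⊕0⊕1⊕1⊕1⊕0 = 0
s8 (pos 8,9,10,11,12,13,14,15): 1⊕1⊕1⊕0⊕1⊕1⊕1⊕0 = 0
Syndrome s8…s1 = 0000 → no error.
Read data bits from positions 3,5,6,7,9,10,11,12,13,14,15: 10101101110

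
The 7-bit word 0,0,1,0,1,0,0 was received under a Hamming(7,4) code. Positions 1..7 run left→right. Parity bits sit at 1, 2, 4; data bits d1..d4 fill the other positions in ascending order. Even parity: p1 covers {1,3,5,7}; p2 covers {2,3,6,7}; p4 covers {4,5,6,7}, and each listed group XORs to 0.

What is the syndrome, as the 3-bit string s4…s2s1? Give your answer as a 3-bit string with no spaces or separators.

110

s1 (pos 1,3,5,7): 0⊕1⊕1⊕0 = 0
s2 (pos 2,3,6,7): 0⊕1⊕0⊕0 = 1
s4 (pos 4,5,6,7): 0⊕1⊕0⊕0 = 1
Syndrome s4…s1 = 110 → error at position 6.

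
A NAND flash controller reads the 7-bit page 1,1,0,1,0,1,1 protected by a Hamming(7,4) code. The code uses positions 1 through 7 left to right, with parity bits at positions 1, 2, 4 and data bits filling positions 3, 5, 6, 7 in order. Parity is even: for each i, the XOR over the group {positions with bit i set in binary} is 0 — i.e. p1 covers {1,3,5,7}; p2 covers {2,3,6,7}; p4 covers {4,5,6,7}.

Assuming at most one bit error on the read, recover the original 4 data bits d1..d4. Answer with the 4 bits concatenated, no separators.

s1 (pos 1,3,5,7): 1⊕0⊕0⊕1 = 0
s2 (pos 2,3,6,7): 1⊕0⊕1⊕1 = 1
s4 (pos 4,5,6,7): 1⊕0⊕1⊕1 = 1
Syndrome s4…s1 = 110 → error at position 6.
Flip position 6: 1101011 → 1101001
Read data bits from positions 3,5,6,7: 0001

0001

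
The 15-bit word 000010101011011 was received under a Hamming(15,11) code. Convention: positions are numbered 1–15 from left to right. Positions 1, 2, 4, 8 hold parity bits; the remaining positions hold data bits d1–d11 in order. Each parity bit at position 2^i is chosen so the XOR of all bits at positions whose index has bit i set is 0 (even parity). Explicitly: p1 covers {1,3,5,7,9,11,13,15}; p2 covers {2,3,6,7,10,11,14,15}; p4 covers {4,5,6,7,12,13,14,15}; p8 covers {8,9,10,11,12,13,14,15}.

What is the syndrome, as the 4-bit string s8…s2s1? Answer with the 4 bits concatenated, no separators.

s1 (pos 1,3,5,7,9,11,13,15): 0⊕0⊕1⊕1⊕1⊕1⊕0⊕1 = 1
s2 (pos 2,3,6,7,10,11,14,15): 0⊕0⊕0⊕1⊕0⊕1⊕1⊕1 = 0
s4 (pos 4,5,6,7,12,13,14,15): 0⊕1⊕0⊕1⊕1⊕0⊕1⊕1 = 1
s8 (pos 8,9,10,11,12,13,14,15): 0⊕1⊕0⊕1⊕1⊕0⊕1⊕1 = 1
Syndrome s8…s1 = 1101 → error at position 13.

1101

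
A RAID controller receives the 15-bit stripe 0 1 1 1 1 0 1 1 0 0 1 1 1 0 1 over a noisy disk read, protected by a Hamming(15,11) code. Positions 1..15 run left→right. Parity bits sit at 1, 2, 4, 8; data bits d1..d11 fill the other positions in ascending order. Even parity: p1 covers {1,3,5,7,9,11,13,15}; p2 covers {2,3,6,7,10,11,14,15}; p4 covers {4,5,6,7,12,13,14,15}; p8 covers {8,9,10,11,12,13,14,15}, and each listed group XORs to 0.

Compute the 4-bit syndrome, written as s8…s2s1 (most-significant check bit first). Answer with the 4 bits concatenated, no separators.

s1 (pos 1,3,5,7,9,11,13,15): 0⊕1⊕1⊕1⊕0⊕1⊕1⊕1 = 0
s2 (pos 2,3,6,7,10,11,14,15): 1⊕1⊕0⊕1⊕0⊕1⊕0⊕1 = 1
s4 (pos 4,5,6,7,12,13,14,15): 1⊕1⊕0⊕1⊕1⊕1⊕0⊕1 = 0
s8 (pos 8,9,10,11,12,13,14,15): 1⊕0⊕0⊕1⊕1⊕1⊕0⊕1 = 1
Syndrome s8…s1 = 1010 → error at position 10.

1010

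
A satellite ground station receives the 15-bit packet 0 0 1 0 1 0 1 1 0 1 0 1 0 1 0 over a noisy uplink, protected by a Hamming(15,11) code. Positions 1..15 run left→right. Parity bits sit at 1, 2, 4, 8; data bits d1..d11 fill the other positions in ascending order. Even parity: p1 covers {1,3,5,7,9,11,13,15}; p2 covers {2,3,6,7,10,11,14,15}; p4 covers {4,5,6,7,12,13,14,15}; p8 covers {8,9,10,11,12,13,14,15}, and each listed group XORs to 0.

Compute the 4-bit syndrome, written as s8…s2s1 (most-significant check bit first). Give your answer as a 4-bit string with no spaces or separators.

0001

s1 (pos 1,3,5,7,9,11,13,15): 0⊕1⊕1⊕1⊕0⊕0⊕0⊕0 = 1
s2 (pos 2,3,6,7,10,11,14,15): 0⊕1⊕0⊕1⊕1⊕0⊕1⊕0 = 0
s4 (pos 4,5,6,7,12,13,14,15): 0⊕1⊕0⊕1⊕1⊕0⊕1⊕0 = 0
s8 (pos 8,9,10,11,12,13,14,15): 1⊕0⊕1⊕0⊕1⊕0⊕1⊕0 = 0
Syndrome s8…s1 = 0001 → error at position 1.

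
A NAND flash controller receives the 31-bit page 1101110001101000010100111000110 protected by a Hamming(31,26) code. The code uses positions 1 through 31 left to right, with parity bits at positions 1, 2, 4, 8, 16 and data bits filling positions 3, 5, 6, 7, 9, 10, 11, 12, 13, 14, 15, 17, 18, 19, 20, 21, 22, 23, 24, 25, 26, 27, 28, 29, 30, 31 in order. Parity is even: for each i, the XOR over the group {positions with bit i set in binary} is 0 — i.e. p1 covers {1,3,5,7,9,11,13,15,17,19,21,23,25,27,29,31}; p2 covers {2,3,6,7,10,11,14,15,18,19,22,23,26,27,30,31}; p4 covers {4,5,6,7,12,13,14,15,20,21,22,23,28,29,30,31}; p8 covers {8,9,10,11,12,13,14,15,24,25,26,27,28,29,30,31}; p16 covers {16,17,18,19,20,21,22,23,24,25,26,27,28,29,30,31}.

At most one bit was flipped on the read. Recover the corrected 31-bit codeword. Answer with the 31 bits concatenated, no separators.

1101110001101000010100111010110

s1 (pos 1,3,5,7,9,11,13,15,17,19,21,23,25,27,29,31): 1⊕0⊕1⊕0⊕0⊕1⊕1⊕0⊕0⊕0⊕0⊕1⊕1⊕0⊕1⊕0 = 1
s2 (pos 2,3,6,7,10,11,14,15,18,19,22,23,26,27,30,31): 1⊕0⊕1⊕0⊕1⊕1⊕0⊕0⊕1⊕0⊕0⊕1⊕0⊕0⊕1⊕0 = 1
s4 (pos 4,5,6,7,12,13,14,15,20,21,22,23,28,29,30,31): 1⊕1⊕1⊕0⊕0⊕1⊕0⊕0⊕1⊕0⊕0⊕1⊕0⊕1⊕1⊕0 = 0
s8 (pos 8,9,10,11,12,13,14,15,24,25,26,27,28,29,30,31): 0⊕0⊕1⊕1⊕0⊕1⊕0⊕0⊕1⊕1⊕0⊕0⊕0⊕1⊕1⊕0 = 1
s16 (pos 16,17,18,19,20,21,22,23,24,25,26,27,28,29,30,31): 0⊕0⊕1⊕0⊕1⊕0⊕0⊕1⊕1⊕1⊕0⊕0⊕0⊕1⊕1⊕0 = 1
Syndrome s16…s1 = 11011 → error at position 27.
Flip position 27: 1101110001101000010100111000110 → 1101110001101000010100111010110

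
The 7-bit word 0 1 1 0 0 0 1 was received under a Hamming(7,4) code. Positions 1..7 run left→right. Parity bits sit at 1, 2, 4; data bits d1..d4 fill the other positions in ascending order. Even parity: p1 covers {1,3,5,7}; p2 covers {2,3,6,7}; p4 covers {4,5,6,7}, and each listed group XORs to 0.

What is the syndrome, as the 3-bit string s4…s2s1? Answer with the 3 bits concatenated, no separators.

s1 (pos 1,3,5,7): 0⊕1⊕0⊕1 = 0
s2 (pos 2,3,6,7): 1⊕1⊕0⊕1 = 1
s4 (pos 4,5,6,7): 0⊕0⊕0⊕1 = 1
Syndrome s4…s1 = 110 → error at position 6.

110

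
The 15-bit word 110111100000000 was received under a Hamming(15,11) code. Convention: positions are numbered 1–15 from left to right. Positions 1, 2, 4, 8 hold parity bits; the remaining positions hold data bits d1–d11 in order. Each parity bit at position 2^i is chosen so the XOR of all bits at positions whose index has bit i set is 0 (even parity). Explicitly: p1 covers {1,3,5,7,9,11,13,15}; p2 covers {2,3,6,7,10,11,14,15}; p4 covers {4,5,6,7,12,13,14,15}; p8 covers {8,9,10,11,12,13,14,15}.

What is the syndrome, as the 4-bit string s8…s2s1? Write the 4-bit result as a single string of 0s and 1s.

0011

s1 (pos 1,3,5,7,9,11,13,15): 1⊕0⊕1⊕1⊕0⊕0⊕0⊕0 = 1
s2 (pos 2,3,6,7,10,11,14,15): 1⊕0⊕1⊕1⊕0⊕0⊕0⊕0 = 1
s4 (pos 4,5,6,7,12,13,14,15): 1⊕1⊕1⊕1⊕0⊕0⊕0⊕0 = 0
s8 (pos 8,9,10,11,12,13,14,15): 0⊕0⊕0⊕0⊕0⊕0⊕0⊕0 = 0
Syndrome s8…s1 = 0011 → error at position 3.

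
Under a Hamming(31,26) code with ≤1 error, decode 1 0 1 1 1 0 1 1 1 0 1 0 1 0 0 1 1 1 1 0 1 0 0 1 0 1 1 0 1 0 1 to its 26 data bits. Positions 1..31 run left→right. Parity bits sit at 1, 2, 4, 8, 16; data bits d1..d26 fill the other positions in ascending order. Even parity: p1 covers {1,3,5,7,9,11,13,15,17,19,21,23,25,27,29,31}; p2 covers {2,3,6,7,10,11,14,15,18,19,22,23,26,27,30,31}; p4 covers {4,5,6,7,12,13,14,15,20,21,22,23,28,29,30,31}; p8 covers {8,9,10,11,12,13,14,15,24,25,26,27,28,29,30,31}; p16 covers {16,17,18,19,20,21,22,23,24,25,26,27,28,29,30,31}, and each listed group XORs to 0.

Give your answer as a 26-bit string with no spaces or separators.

s1 (pos 1,3,5,7,9,11,13,15,17,19,21,23,25,27,29,31): 1⊕1⊕1⊕1⊕1⊕1⊕1⊕0⊕1⊕1⊕1⊕0⊕0⊕1⊕1⊕1 = 1
s2 (pos 2,3,6,7,10,11,14,15,18,19,22,23,26,27,30,31): 0⊕1⊕0⊕1⊕0⊕1⊕0⊕0⊕1⊕1⊕0⊕0⊕1⊕1⊕0⊕1 = 0
s4 (pos 4,5,6,7,12,13,14,15,20,21,22,23,28,29,30,31): 1⊕1⊕0⊕1⊕0⊕1⊕0⊕0⊕0⊕1⊕0⊕0⊕0⊕1⊕0⊕1 = 1
s8 (pos 8,9,10,11,12,13,14,15,24,25,26,27,28,29,30,31): 1⊕1⊕0⊕1⊕0⊕1⊕0⊕0⊕1⊕0⊕1⊕1⊕0⊕1⊕0⊕1 = 1
s16 (pos 16,17,18,19,20,21,22,23,24,25,26,27,28,29,30,31): 1⊕1⊕1⊕1⊕0⊕1⊕0⊕0⊕1⊕0⊕1⊕1⊕0⊕1⊕0⊕1 = 0
Syndrome s16…s1 = 01101 → error at position 13.
Flip position 13: 1011101110101001111010010110101 → 1011101110100001111010010110101
Read data bits from positions 3,5,6,7,9,10,11,12,13,14,15,17,18,19,20,21,22,23,24,25,26,27,28,29,30,31: 11011010000111010010110101

11011010000111010010110101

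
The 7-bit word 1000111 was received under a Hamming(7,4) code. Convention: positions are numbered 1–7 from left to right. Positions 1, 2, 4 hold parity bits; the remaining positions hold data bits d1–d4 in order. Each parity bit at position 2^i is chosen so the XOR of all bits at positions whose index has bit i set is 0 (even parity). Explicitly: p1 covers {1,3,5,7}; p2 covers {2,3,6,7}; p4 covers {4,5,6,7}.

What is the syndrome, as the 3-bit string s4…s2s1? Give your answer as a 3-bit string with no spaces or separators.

101

s1 (pos 1,3,5,7): 1⊕0⊕1⊕1 = 1
s2 (pos 2,3,6,7): 0⊕0⊕1⊕1 = 0
s4 (pos 4,5,6,7): 0⊕1⊕1⊕1 = 1
Syndrome s4…s1 = 101 → error at position 5.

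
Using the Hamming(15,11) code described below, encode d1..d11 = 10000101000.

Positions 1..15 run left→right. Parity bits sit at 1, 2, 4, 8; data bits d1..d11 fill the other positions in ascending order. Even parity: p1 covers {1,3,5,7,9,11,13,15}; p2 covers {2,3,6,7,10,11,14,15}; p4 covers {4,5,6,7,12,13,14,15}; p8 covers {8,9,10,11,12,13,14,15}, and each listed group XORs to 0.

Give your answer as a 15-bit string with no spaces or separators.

Place data at non-parity positions: p1 p2 1 p4 0 0 0 p8 0 1 0 1 0 0 0
p1 (pos 1,3,5,7,9,11,13,15): XOR of data positions = 1⊕0⊕0⊕0⊕0⊕0⊕0 = 1
p2 (pos 2,3,6,7,10,11,14,15): XOR of data positions = 1⊕0⊕0⊕1⊕0⊕0⊕0 = 0
p4 (pos 4,5,6,7,12,13,14,15): XOR of data positions = 0⊕0⊕0⊕1⊕0⊕0⊕0 = 1
p8 (pos 8,9,10,11,12,13,14,15): XOR of data positions = 0⊕1⊕0⊕1⊕0⊕0⊕0 = 0
Codeword: 101100000101000

101100000101000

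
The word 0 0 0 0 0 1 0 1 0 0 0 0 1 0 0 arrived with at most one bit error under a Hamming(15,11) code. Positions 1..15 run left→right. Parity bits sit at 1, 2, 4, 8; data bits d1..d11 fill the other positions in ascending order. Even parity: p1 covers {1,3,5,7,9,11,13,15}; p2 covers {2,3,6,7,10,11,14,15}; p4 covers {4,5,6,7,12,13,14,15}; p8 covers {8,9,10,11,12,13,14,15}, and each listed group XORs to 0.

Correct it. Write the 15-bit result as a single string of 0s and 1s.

001001010000100

s1 (pos 1,3,5,7,9,11,13,15): 0⊕0⊕0⊕0⊕0⊕0⊕1⊕0 = 1
s2 (pos 2,3,6,7,10,11,14,15): 0⊕0⊕1⊕0⊕0⊕0⊕0⊕0 = 1
s4 (pos 4,5,6,7,12,13,14,15): 0⊕0⊕1⊕0⊕0⊕1⊕0⊕0 = 0
s8 (pos 8,9,10,11,12,13,14,15): 1⊕0⊕0⊕0⊕0⊕1⊕0⊕0 = 0
Syndrome s8…s1 = 0011 → error at position 3.
Flip position 3: 000001010000100 → 001001010000100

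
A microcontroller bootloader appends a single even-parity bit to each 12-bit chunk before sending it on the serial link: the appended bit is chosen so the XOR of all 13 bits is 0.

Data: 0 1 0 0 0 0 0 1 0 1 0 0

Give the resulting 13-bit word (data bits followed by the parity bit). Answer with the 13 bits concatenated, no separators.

0100000101001

XOR of the 12 data bits: 0⊕1⊕0⊕0⊕0⊕0⊕0⊕1⊕0⊕1⊕0⊕0 = 1
Parity bit = 1 (so all 13 bits XOR to 0).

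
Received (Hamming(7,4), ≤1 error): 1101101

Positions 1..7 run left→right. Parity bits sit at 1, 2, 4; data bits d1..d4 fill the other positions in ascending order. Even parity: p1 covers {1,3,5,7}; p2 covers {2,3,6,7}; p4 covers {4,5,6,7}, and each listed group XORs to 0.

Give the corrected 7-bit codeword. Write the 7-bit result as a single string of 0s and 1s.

s1 (pos 1,3,5,7): 1⊕0⊕1⊕1 = 1
s2 (pos 2,3,6,7): 1⊕0⊕0⊕1 = 0
s4 (pos 4,5,6,7): 1⊕1⊕0⊕1 = 1
Syndrome s4…s1 = 101 → error at position 5.
Flip position 5: 1101101 → 1101001

1101001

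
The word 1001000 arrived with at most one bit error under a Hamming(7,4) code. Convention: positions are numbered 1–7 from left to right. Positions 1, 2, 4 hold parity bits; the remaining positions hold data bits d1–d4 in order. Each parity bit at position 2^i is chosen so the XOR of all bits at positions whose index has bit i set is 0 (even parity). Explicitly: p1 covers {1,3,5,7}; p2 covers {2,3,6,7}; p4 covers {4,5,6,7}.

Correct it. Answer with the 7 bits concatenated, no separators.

s1 (pos 1,3,5,7): 1⊕0⊕0⊕0 = 1
s2 (pos 2,3,6,7): 0⊕0⊕0⊕0 = 0
s4 (pos 4,5,6,7): 1⊕0⊕0⊕0 = 1
Syndrome s4…s1 = 101 → error at position 5.
Flip position 5: 1001000 → 1001100

1001100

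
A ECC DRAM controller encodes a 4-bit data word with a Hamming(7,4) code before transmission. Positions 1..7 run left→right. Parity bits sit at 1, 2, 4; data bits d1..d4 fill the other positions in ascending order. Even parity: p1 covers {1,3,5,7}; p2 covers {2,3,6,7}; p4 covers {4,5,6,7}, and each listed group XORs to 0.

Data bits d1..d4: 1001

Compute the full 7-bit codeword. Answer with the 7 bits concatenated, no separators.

Place data at non-parity positions: p1 p2 1 p4 0 0 1
p1 (pos 1,3,5,7): XOR of data positions = 1⊕0⊕1 = 0
p2 (pos 2,3,6,7): XOR of data positions = 1⊕0⊕1 = 0
p4 (pos 4,5,6,7): XOR of data positions = 0⊕0⊕1 = 1
Codeword: 0011001

0011001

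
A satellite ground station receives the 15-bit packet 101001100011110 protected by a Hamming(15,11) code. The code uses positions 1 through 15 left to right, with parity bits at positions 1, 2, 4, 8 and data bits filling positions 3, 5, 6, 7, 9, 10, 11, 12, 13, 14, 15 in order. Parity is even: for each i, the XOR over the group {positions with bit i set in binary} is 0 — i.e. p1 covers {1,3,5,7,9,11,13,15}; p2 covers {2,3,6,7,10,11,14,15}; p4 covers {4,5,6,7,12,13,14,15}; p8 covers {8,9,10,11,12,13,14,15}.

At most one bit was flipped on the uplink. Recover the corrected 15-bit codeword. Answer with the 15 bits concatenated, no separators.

101001000011110

s1 (pos 1,3,5,7,9,11,13,15): 1⊕1⊕0⊕1⊕0⊕1⊕1⊕0 = 1
s2 (pos 2,3,6,7,10,11,14,15): 0⊕1⊕1⊕1⊕0⊕1⊕1⊕0 = 1
s4 (pos 4,5,6,7,12,13,14,15): 0⊕0⊕1⊕1⊕1⊕1⊕1⊕0 = 1
s8 (pos 8,9,10,11,12,13,14,15): 0⊕0⊕0⊕1⊕1⊕1⊕1⊕0 = 0
Syndrome s8…s1 = 0111 → error at position 7.
Flip position 7: 101001100011110 → 101001000011110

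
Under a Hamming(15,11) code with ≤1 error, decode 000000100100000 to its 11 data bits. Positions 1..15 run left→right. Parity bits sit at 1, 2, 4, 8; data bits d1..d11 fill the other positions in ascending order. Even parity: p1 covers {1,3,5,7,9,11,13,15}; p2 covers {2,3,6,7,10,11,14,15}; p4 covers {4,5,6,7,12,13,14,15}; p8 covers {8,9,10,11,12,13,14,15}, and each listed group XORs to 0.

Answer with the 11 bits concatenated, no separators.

00010100100

s1 (pos 1,3,5,7,9,11,13,15): 0⊕0⊕0⊕1⊕0⊕0⊕0⊕0 = 1
s2 (pos 2,3,6,7,10,11,14,15): 0⊕0⊕0⊕1⊕1⊕0⊕0⊕0 = 0
s4 (pos 4,5,6,7,12,13,14,15): 0⊕0⊕0⊕1⊕0⊕0⊕0⊕0 = 1
s8 (pos 8,9,10,11,12,13,14,15): 0⊕0⊕1⊕0⊕0⊕0⊕0⊕0 = 1
Syndrome s8…s1 = 1101 → error at position 13.
Flip position 13: 000000100100000 → 000000100100100
Read data bits from positions 3,5,6,7,9,10,11,12,13,14,15: 00010100100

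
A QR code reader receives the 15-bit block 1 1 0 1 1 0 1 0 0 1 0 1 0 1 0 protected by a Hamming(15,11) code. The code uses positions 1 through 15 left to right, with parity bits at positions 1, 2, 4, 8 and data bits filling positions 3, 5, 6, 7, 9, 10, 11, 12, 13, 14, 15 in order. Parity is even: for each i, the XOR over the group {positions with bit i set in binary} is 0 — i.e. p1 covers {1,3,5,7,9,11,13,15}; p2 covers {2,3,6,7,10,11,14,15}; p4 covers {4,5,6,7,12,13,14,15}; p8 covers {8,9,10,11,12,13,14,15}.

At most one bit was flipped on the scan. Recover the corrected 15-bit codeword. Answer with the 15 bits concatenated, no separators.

110110100101110

s1 (pos 1,3,5,7,9,11,13,15): 1⊕0⊕1⊕1⊕0⊕0⊕0⊕0 = 1
s2 (pos 2,3,6,7,10,11,14,15): 1⊕0⊕0⊕1⊕1⊕0⊕1⊕0 = 0
s4 (pos 4,5,6,7,12,13,14,15): 1⊕1⊕0⊕1⊕1⊕0⊕1⊕0 = 1
s8 (pos 8,9,10,11,12,13,14,15): 0⊕0⊕1⊕0⊕1⊕0⊕1⊕0 = 1
Syndrome s8…s1 = 1101 → error at position 13.
Flip position 13: 110110100101010 → 110110100101110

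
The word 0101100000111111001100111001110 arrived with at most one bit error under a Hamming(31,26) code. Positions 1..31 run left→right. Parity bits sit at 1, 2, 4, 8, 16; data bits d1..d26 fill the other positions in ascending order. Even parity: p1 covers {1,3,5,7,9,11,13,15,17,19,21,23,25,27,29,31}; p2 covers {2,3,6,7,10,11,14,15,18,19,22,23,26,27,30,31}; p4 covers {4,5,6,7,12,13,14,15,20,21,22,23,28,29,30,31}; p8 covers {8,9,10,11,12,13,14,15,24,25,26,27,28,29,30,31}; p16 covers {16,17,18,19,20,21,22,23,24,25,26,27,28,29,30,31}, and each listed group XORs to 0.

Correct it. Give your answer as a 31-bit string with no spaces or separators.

0101100000111111001101111001110

s1 (pos 1,3,5,7,9,11,13,15,17,19,21,23,25,27,29,31): 0⊕0⊕1⊕0⊕0⊕1⊕1⊕1⊕0⊕1⊕0⊕1⊕1⊕0⊕1⊕0 = 0
s2 (pos 2,3,6,7,10,11,14,15,18,19,22,23,26,27,30,31): 1⊕0⊕0⊕0⊕0⊕1⊕1⊕1⊕0⊕1⊕0⊕1⊕0⊕0⊕1⊕0 = 1
s4 (pos 4,5,6,7,12,13,14,15,20,21,22,23,28,29,30,31): 1⊕1⊕0⊕0⊕1⊕1⊕1⊕1⊕1⊕0⊕0⊕1⊕1⊕1⊕1⊕0 = 1
s8 (pos 8,9,10,11,12,13,14,15,24,25,26,27,28,29,30,31): 0⊕0⊕0⊕1⊕1⊕1⊕1⊕1⊕1⊕1⊕0⊕0⊕1⊕1⊕1⊕0 = 0
s16 (pos 16,17,18,19,20,21,22,23,24,25,26,27,28,29,30,31): 1⊕0⊕0⊕1⊕1⊕0⊕0⊕1⊕1⊕1⊕0⊕0⊕1⊕1⊕1⊕0 = 1
Syndrome s16…s1 = 10110 → error at position 22.
Flip position 22: 0101100000111111001100111001110 → 0101100000111111001101111001110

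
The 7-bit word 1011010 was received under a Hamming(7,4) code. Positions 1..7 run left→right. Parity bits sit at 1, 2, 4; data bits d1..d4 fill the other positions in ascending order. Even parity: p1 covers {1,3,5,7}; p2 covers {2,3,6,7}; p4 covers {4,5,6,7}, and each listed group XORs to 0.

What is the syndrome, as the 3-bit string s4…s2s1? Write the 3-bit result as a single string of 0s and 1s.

000

s1 (pos 1,3,5,7): 1⊕1⊕0⊕0 = 0
s2 (pos 2,3,6,7): 0⊕1⊕1⊕0 = 0
s4 (pos 4,5,6,7): 1⊕0⊕1⊕0 = 0
Syndrome s4…s1 = 000 → no error.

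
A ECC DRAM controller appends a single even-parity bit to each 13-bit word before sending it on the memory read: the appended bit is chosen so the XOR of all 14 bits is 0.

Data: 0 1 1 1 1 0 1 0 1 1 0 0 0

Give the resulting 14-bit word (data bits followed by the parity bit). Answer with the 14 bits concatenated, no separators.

01111010110001

XOR of the 13 data bits: 0⊕1⊕1⊕1⊕1⊕0⊕1⊕0⊕1⊕1⊕0⊕0⊕0 = 1
Parity bit = 1 (so all 14 bits XOR to 0).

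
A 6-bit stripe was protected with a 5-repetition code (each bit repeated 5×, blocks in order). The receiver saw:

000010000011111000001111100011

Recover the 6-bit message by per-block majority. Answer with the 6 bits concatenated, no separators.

001010

Block 1 (00001): 1 one → 0
Block 2 (00000): 0 ones → 0
Block 3 (11111): 5 ones → 1
Block 4 (00000): 0 ones → 0
Block 5 (11111): 5 ones → 1
Block 6 (00011): 2 ones → 0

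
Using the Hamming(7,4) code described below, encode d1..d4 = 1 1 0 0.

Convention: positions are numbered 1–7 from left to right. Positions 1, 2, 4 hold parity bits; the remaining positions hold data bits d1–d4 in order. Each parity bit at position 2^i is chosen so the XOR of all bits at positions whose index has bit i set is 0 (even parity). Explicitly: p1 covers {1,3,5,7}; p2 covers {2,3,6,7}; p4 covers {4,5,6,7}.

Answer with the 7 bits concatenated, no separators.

0111100

Place data at non-parity positions: p1 p2 1 p4 1 0 0
p1 (pos 1,3,5,7): XOR of data positions = 1⊕1⊕0 = 0
p2 (pos 2,3,6,7): XOR of data positions = 1⊕0⊕0 = 1
p4 (pos 4,5,6,7): XOR of data positions = 1⊕0⊕0 = 1
Codeword: 0111100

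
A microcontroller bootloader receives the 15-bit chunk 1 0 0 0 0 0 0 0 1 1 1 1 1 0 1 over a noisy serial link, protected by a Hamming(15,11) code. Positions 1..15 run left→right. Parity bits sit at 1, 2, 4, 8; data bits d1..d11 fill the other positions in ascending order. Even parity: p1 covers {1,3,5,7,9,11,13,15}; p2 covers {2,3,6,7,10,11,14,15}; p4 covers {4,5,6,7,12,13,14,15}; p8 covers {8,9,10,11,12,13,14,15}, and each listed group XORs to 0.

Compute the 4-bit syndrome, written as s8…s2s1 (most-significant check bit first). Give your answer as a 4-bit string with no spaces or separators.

s1 (pos 1,3,5,7,9,11,13,15): 1⊕0⊕0⊕0⊕1⊕1⊕1⊕1 = 1
s2 (pos 2,3,6,7,10,11,14,15): 0⊕0⊕0⊕0⊕1⊕1⊕0⊕1 = 1
s4 (pos 4,5,6,7,12,13,14,15): 0⊕0⊕0⊕0⊕1⊕1⊕0⊕1 = 1
s8 (pos 8,9,10,11,12,13,14,15): 0⊕1⊕1⊕1⊕1⊕1⊕0⊕1 = 0
Syndrome s8…s1 = 0111 → error at position 7.

0111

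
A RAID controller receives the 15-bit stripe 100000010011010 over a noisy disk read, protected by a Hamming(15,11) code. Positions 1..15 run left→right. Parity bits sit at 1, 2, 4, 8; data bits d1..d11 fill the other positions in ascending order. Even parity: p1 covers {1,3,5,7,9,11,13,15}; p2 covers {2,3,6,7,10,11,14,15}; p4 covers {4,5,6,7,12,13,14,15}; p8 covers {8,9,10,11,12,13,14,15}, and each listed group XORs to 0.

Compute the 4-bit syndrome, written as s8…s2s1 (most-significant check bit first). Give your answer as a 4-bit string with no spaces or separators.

0000

s1 (pos 1,3,5,7,9,11,13,15): 1⊕0⊕0⊕0⊕0⊕1⊕0⊕0 = 0
s2 (pos 2,3,6,7,10,11,14,15): 0⊕0⊕0⊕0⊕0⊕1⊕1⊕0 = 0
s4 (pos 4,5,6,7,12,13,14,15): 0⊕0⊕0⊕0⊕1⊕0⊕1⊕0 = 0
s8 (pos 8,9,10,11,12,13,14,15): 1⊕0⊕0⊕1⊕1⊕0⊕1⊕0 = 0
Syndrome s8…s1 = 0000 → no error.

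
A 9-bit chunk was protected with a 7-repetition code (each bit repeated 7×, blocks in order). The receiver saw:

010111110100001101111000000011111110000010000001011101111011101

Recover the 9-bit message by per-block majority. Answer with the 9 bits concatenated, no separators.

101010011

Block 1 (0101111): 5 ones → 1
Block 2 (1010000): 2 ones → 0
Block 3 (1101111): 6 ones → 1
Block 4 (0000000): 0 ones → 0
Block 5 (1111111): 7 ones → 1
Block 6 (0000010): 1 one → 0
Block 7 (0000010): 1 one → 0
Block 8 (1110111): 6 ones → 1
Block 9 (1011101): 5 ones → 1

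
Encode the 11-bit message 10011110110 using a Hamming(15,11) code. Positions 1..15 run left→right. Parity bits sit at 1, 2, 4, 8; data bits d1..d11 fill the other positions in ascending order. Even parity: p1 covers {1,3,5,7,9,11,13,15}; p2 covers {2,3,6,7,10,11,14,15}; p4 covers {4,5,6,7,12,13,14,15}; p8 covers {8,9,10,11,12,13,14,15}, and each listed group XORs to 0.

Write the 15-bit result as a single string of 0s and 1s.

111100111110110

Place data at non-parity positions: p1 p2 1 p4 0 0 1 p8 1 1 1 0 1 1 0
p1 (pos 1,3,5,7,9,11,13,15): XOR of data positions = 1⊕0⊕1⊕1⊕1⊕1⊕0 = 1
p2 (pos 2,3,6,7,10,11,14,15): XOR of data positions = 1⊕0⊕1⊕1⊕1⊕1⊕0 = 1
p4 (pos 4,5,6,7,12,13,14,15): XOR of data positions = 0⊕0⊕1⊕0⊕1⊕1⊕0 = 1
p8 (pos 8,9,10,11,12,13,14,15): XOR of data positions = 1⊕1⊕1⊕0⊕1⊕1⊕0 = 1
Codeword: 111100111110110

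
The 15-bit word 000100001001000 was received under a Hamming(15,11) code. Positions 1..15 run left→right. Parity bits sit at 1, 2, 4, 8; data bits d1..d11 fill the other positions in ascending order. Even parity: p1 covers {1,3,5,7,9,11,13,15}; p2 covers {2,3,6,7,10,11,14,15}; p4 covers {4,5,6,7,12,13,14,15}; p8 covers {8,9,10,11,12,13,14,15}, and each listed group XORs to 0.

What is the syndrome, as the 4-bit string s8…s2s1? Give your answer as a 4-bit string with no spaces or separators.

0001

s1 (pos 1,3,5,7,9,11,13,15): 0⊕0⊕0⊕0⊕1⊕0⊕0⊕0 = 1
s2 (pos 2,3,6,7,10,11,14,15): 0⊕0⊕0⊕0⊕0⊕0⊕0⊕0 = 0
s4 (pos 4,5,6,7,12,13,14,15): 1⊕0⊕0⊕0⊕1⊕0⊕0⊕0 = 0
s8 (pos 8,9,10,11,12,13,14,15): 0⊕1⊕0⊕0⊕1⊕0⊕0⊕0 = 0
Syndrome s8…s1 = 0001 → error at position 1.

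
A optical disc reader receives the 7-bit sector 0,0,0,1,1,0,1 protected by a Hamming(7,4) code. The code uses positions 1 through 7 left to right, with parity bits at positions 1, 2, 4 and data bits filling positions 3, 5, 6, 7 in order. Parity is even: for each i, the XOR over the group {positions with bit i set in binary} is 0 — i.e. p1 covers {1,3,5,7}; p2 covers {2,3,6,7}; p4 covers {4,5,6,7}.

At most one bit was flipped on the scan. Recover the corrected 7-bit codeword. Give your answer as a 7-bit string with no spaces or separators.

s1 (pos 1,3,5,7): 0⊕0⊕1⊕1 = 0
s2 (pos 2,3,6,7): 0⊕0⊕0⊕1 = 1
s4 (pos 4,5,6,7): 1⊕1⊕0⊕1 = 1
Syndrome s4…s1 = 110 → error at position 6.
Flip position 6: 0001101 → 0001111

0001111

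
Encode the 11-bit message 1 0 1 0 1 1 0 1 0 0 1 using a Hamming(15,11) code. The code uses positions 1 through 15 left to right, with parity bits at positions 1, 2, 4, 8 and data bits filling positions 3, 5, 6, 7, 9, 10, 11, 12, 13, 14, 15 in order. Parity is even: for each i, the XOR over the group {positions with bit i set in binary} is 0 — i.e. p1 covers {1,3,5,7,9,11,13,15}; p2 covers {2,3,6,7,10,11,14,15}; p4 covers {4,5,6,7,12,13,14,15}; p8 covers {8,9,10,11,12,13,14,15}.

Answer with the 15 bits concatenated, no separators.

101101001101001

Place data at non-parity positions: p1 p2 1 p4 0 1 0 p8 1 1 0 1 0 0 1
p1 (pos 1,3,5,7,9,11,13,15): XOR of data positions = 1⊕0⊕0⊕1⊕0⊕0⊕1 = 1
p2 (pos 2,3,6,7,10,11,14,15): XOR of data positions = 1⊕1⊕0⊕1⊕0⊕0⊕1 = 0
p4 (pos 4,5,6,7,12,13,14,15): XOR of data positions = 0⊕1⊕0⊕1⊕0⊕0⊕1 = 1
p8 (pos 8,9,10,11,12,13,14,15): XOR of data positions = 1⊕1⊕0⊕1⊕0⊕0⊕1 = 0
Codeword: 101101001101001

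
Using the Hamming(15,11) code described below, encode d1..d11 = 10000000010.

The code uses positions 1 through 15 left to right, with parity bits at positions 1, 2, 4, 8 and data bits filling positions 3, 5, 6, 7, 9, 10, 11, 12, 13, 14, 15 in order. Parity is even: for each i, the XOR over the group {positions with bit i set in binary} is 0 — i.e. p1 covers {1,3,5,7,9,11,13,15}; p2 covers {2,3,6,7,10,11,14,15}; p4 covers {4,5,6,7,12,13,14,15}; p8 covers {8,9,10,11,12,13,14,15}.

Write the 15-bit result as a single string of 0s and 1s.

Place data at non-parity positions: p1 p2 1 p4 0 0 0 p8 0 0 0 0 0 1 0
p1 (pos 1,3,5,7,9,11,13,15): XOR of data positions = 1⊕0⊕0⊕0⊕0⊕0⊕0 = 1
p2 (pos 2,3,6,7,10,11,14,15): XOR of data positions = 1⊕0⊕0⊕0⊕0⊕1⊕0 = 0
p4 (pos 4,5,6,7,12,13,14,15): XOR of data positions = 0⊕0⊕0⊕0⊕0⊕1⊕0 = 1
p8 (pos 8,9,10,11,12,13,14,15): XOR of data positions = 0⊕0⊕0⊕0⊕0⊕1⊕0 = 1
Codeword: 101100010000010

101100010000010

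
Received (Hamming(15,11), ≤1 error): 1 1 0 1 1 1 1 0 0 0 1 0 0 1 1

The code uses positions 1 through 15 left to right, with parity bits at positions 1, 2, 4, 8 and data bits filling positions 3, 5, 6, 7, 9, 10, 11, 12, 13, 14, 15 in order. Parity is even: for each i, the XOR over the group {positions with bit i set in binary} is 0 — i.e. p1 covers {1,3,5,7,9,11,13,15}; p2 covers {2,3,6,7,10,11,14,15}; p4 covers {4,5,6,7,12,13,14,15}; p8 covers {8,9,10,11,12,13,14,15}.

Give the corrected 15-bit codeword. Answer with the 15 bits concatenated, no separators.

110111101010011

s1 (pos 1,3,5,7,9,11,13,15): 1⊕0⊕1⊕1⊕0⊕1⊕0⊕1 = 1
s2 (pos 2,3,6,7,10,11,14,15): 1⊕0⊕1⊕1⊕0⊕1⊕1⊕1 = 0
s4 (pos 4,5,6,7,12,13,14,15): 1⊕1⊕1⊕1⊕0⊕0⊕1⊕1 = 0
s8 (pos 8,9,10,11,12,13,14,15): 0⊕0⊕0⊕1⊕0⊕0⊕1⊕1 = 1
Syndrome s8…s1 = 1001 → error at position 9.
Flip position 9: 110111100010011 → 110111101010011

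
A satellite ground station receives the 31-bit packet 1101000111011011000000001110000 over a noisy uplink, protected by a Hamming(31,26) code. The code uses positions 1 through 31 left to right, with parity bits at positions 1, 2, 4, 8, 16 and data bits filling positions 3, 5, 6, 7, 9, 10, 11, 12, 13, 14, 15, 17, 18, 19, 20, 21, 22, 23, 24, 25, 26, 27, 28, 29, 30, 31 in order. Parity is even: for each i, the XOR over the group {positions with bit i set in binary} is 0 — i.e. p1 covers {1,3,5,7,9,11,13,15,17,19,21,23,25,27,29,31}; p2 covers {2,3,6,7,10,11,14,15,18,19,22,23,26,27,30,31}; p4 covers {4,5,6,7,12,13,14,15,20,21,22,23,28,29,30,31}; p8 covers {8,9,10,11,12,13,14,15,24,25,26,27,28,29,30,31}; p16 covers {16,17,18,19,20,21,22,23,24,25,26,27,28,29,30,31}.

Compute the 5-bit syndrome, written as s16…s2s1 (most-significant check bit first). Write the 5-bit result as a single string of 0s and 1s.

s1 (pos 1,3,5,7,9,11,13,15,17,19,21,23,25,27,29,31): 1⊕0⊕0⊕0⊕1⊕0⊕1⊕1⊕0⊕0⊕0⊕0⊕1⊕1⊕0⊕0 = 0
s2 (pos 2,3,6,7,10,11,14,15,18,19,22,23,26,27,30,31): 1⊕0⊕0⊕0⊕1⊕0⊕0⊕1⊕0⊕0⊕0⊕0⊕1⊕1⊕0⊕0 = 1
s4 (pos 4,5,6,7,12,13,14,15,20,21,22,23,28,29,30,31): 1⊕0⊕0⊕0⊕1⊕1⊕0⊕1⊕0⊕0⊕0⊕0⊕0⊕0⊕0⊕0 = 0
s8 (pos 8,9,10,11,12,13,14,15,24,25,26,27,28,29,30,31): 1⊕1⊕1⊕0⊕1⊕1⊕0⊕1⊕0⊕1⊕1⊕1⊕0⊕0⊕0⊕0 = 1
s16 (pos 16,17,18,19,20,21,22,23,24,25,26,27,28,29,30,31): 1⊕0⊕0⊕0⊕0⊕0⊕0⊕0⊕0⊕1⊕1⊕1⊕0⊕0⊕0⊕0 = 0
Syndrome s16…s1 = 01010 → error at position 10.

01010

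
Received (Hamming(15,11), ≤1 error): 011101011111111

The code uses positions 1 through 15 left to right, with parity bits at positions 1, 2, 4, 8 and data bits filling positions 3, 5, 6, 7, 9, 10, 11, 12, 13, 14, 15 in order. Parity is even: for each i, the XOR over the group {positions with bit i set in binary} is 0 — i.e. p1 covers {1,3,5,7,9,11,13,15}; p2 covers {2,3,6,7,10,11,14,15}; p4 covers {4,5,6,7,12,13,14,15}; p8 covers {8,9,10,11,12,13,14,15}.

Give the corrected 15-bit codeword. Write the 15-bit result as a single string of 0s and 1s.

s1 (pos 1,3,5,7,9,11,13,15): 0⊕1⊕0⊕0⊕1⊕1⊕1⊕1 = 1
s2 (pos 2,3,6,7,10,11,14,15): 1⊕1⊕1⊕0⊕1⊕1⊕1⊕1 = 1
s4 (pos 4,5,6,7,12,13,14,15): 1⊕0⊕1⊕0⊕1⊕1⊕1⊕1 = 0
s8 (pos 8,9,10,11,12,13,14,15): 1⊕1⊕1⊕1⊕1⊕1⊕1⊕1 = 0
Syndrome s8…s1 = 0011 → error at position 3.
Flip position 3: 011101011111111 → 010101011111111

010101011111111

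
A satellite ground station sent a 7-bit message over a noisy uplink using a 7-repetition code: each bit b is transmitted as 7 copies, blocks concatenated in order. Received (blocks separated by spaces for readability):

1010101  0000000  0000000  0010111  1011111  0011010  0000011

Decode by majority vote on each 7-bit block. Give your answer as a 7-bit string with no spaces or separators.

1001100

Block 1 (1010101): 4 ones → 1
Block 2 (0000000): 0 ones → 0
Block 3 (0000000): 0 ones → 0
Block 4 (0010111): 4 ones → 1
Block 5 (1011111): 6 ones → 1
Block 6 (0011010): 3 ones → 0
Block 7 (0000011): 2 ones → 0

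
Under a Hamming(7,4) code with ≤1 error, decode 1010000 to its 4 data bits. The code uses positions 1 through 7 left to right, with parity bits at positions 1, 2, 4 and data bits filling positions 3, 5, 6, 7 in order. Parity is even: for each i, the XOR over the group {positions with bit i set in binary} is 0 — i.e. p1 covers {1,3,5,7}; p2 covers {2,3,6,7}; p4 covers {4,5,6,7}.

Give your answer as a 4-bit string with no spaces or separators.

s1 (pos 1,3,5,7): 1⊕1⊕0⊕0 = 0
s2 (pos 2,3,6,7): 0⊕1⊕0⊕0 = 1
s4 (pos 4,5,6,7): 0⊕0⊕0⊕0 = 0
Syndrome s4…s1 = 010 → error at position 2.
Flip position 2: 1010000 → 1110000
Read data bits from positions 3,5,6,7: 1000

1000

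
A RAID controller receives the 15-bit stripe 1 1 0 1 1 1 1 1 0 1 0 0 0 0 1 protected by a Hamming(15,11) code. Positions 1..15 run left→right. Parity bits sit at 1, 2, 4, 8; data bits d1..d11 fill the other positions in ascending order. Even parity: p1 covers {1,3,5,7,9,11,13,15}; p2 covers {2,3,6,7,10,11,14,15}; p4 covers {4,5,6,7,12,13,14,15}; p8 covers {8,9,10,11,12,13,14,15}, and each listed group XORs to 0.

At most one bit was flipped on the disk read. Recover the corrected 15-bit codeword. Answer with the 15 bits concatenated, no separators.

110111110100011

s1 (pos 1,3,5,7,9,11,13,15): 1⊕0⊕1⊕1⊕0⊕0⊕0⊕1 = 0
s2 (pos 2,3,6,7,10,11,14,15): 1⊕0⊕1⊕1⊕1⊕0⊕0⊕1 = 1
s4 (pos 4,5,6,7,12,13,14,15): 1⊕1⊕1⊕1⊕0⊕0⊕0⊕1 = 1
s8 (pos 8,9,10,11,12,13,14,15): 1⊕0⊕1⊕0⊕0⊕0⊕0⊕1 = 1
Syndrome s8…s1 = 1110 → error at position 14.
Flip position 14: 110111110100001 → 110111110100011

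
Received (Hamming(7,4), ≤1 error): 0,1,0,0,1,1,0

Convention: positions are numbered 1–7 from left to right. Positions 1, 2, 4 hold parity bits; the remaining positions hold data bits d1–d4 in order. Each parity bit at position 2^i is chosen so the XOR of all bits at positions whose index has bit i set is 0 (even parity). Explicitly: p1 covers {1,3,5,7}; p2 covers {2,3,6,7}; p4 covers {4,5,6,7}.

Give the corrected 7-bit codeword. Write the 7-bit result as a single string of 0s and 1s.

1100110

s1 (pos 1,3,5,7): 0⊕0⊕1⊕0 = 1
s2 (pos 2,3,6,7): 1⊕0⊕1⊕0 = 0
s4 (pos 4,5,6,7): 0⊕1⊕1⊕0 = 0
Syndrome s4…s1 = 001 → error at position 1.
Flip position 1: 0100110 → 1100110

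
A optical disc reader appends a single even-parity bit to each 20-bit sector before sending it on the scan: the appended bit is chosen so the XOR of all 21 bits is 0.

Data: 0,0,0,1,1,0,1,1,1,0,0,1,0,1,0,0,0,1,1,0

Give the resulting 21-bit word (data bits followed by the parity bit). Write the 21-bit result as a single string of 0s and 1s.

XOR of the 20 data bits: 0⊕0⊕0⊕1⊕1⊕0⊕1⊕1⊕1⊕0⊕0⊕1⊕0⊕1⊕0⊕0⊕0⊕1⊕1⊕0 = 1
Parity bit = 1 (so all 21 bits XOR to 0).

000110111001010001101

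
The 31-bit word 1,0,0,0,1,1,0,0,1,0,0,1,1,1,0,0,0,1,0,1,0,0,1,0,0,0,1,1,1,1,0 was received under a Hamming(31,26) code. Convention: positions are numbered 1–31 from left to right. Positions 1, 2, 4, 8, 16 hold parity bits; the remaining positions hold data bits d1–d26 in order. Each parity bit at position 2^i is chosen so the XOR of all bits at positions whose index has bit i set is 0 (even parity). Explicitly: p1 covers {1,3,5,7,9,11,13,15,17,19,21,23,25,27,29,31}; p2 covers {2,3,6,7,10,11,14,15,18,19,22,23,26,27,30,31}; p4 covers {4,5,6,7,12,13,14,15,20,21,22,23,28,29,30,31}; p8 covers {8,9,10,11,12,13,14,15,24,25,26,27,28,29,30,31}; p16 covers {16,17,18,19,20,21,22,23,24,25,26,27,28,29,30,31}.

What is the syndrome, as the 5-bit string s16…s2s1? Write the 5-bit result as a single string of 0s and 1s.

s1 (pos 1,3,5,7,9,11,13,15,17,19,21,23,25,27,29,31): 1⊕0⊕1⊕0⊕1⊕0⊕1⊕0⊕0⊕0⊕0⊕1⊕0⊕1⊕1⊕0 = 1
s2 (pos 2,3,6,7,10,11,14,15,18,19,22,23,26,27,30,31): 0⊕0⊕1⊕0⊕0⊕0⊕1⊕0⊕1⊕0⊕0⊕1⊕0⊕1⊕1⊕0 = 0
s4 (pos 4,5,6,7,12,13,14,15,20,21,22,23,28,29,30,31): 0⊕1⊕1⊕0⊕1⊕1⊕1⊕0⊕1⊕0⊕0⊕1⊕1⊕1⊕1⊕0 = 0
s8 (pos 8,9,10,11,12,13,14,15,24,25,26,27,28,29,30,31): 0⊕1⊕0⊕0⊕1⊕1⊕1⊕0⊕0⊕0⊕0⊕1⊕1⊕1⊕1⊕0 = 0
s16 (pos 16,17,18,19,20,21,22,23,24,25,26,27,28,29,30,31): 0⊕0⊕1⊕0⊕1⊕0⊕0⊕1⊕0⊕0⊕0⊕1⊕1⊕1⊕1⊕0 = 1
Syndrome s16…s1 = 10001 → error at position 17.

10001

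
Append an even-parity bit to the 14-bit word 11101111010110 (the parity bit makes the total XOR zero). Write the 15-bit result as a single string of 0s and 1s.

XOR of the 14 data bits: 1⊕1⊕1⊕0⊕1⊕1⊕1⊕1⊕0⊕1⊕0⊕1⊕1⊕0 = 0
Parity bit = 0 (so all 15 bits XOR to 0).

111011110101100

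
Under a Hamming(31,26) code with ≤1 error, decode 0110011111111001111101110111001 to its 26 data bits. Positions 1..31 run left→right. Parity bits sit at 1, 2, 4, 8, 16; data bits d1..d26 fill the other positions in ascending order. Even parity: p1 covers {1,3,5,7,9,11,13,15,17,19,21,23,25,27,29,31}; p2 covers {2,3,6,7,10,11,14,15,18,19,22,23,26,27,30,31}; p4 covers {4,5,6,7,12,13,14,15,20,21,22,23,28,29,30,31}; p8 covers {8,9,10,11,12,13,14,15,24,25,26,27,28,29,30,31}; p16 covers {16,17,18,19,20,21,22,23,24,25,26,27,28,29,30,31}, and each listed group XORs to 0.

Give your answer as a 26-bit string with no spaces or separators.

s1 (pos 1,3,5,7,9,11,13,15,17,19,21,23,25,27,29,31): 0⊕1⊕0⊕1⊕1⊕1⊕1⊕0⊕1⊕1⊕0⊕1⊕0⊕1⊕0⊕1 = 0
s2 (pos 2,3,6,7,10,11,14,15,18,19,22,23,26,27,30,31): 1⊕1⊕1⊕1⊕1⊕1⊕0⊕0⊕1⊕1⊕1⊕1⊕1⊕1⊕0⊕1 = 1
s4 (pos 4,5,6,7,12,13,14,15,20,21,22,23,28,29,30,31): 0⊕0⊕1⊕1⊕1⊕1⊕0⊕0⊕1⊕0⊕1⊕1⊕1⊕0⊕0⊕1 = 1
s8 (pos 8,9,10,11,12,13,14,15,24,25,26,27,28,29,30,31): 1⊕1⊕1⊕1⊕1⊕1⊕0⊕0⊕1⊕0⊕1⊕1⊕1⊕0⊕0⊕1 = 1
s16 (pos 16,17,18,19,20,21,22,23,24,25,26,27,28,29,30,31): 1⊕1⊕1⊕1⊕1⊕0⊕1⊕1⊕1⊕0⊕1⊕1⊕1⊕0⊕0⊕1 = 0
Syndrome s16…s1 = 01110 → error at position 14.
Flip position 14: 0110011111111001111101110111001 → 0110011111111101111101110111001
Read data bits from positions 3,5,6,7,9,10,11,12,13,14,15,17,18,19,20,21,22,23,24,25,26,27,28,29,30,31: 10111111110111101110111001

10111111110111101110111001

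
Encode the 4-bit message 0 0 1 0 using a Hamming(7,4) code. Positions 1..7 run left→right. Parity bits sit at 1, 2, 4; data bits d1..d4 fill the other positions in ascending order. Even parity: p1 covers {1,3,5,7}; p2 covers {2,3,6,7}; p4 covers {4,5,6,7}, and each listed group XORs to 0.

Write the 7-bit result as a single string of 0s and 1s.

Place data at non-parity positions: p1 p2 0 p4 0 1 0
p1 (pos 1,3,5,7): XOR of data positions = 0⊕0⊕0 = 0
p2 (pos 2,3,6,7): XOR of data positions = 0⊕1⊕0 = 1
p4 (pos 4,5,6,7): XOR of data positions = 0⊕1⊕0 = 1
Codeword: 0101010

0101010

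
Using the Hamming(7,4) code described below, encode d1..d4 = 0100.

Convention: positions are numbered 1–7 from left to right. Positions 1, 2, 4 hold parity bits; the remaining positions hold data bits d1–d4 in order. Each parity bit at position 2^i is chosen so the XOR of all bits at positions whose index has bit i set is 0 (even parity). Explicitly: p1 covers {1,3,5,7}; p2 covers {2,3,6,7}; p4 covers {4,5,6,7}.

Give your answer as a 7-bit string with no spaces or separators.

1001100

Place data at non-parity positions: p1 p2 0 p4 1 0 0
p1 (pos 1,3,5,7): XOR of data positions = 0⊕1⊕0 = 1
p2 (pos 2,3,6,7): XOR of data positions = 0⊕0⊕0 = 0
p4 (pos 4,5,6,7): XOR of data positions = 1⊕0⊕0 = 1
Codeword: 1001100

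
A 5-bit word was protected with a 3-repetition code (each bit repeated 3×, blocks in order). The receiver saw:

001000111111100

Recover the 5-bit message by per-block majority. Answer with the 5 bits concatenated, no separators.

00110

Block 1 (001): 1 one → 0
Block 2 (000): 0 ones → 0
Block 3 (111): 3 ones → 1
Block 4 (111): 3 ones → 1
Block 5 (100): 1 one → 0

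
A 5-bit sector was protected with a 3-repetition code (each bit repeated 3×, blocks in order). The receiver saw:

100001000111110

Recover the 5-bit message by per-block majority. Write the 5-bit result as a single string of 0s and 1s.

Block 1 (100): 1 one → 0
Block 2 (001): 1 one → 0
Block 3 (000): 0 ones → 0
Block 4 (111): 3 ones → 1
Block 5 (110): 2 ones → 1

00011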